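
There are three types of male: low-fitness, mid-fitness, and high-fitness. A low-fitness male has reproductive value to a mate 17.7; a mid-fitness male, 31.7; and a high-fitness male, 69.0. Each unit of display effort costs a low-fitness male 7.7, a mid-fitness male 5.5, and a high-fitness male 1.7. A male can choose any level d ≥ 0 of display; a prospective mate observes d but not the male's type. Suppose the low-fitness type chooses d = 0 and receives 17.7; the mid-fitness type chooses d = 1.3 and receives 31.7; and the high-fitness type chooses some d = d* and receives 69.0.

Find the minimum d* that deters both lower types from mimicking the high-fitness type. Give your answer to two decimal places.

Mid-fitness type (on-path payoff 31.7 − 5.5×1.3 = 24.55) won't mimic when 24.55 ≥ 69.0 − 5.5·d*, i.e. d* ≥ 8.08.
Low-fitness type (on-path payoff 17.7) won't mimic when 17.7 ≥ 69.0 − 7.7·d*, i.e. d* ≥ 6.66.
Both must hold, so d* = max(6.66, 8.08) = 8.08. The mid-fitness type's constraint binds.

8.08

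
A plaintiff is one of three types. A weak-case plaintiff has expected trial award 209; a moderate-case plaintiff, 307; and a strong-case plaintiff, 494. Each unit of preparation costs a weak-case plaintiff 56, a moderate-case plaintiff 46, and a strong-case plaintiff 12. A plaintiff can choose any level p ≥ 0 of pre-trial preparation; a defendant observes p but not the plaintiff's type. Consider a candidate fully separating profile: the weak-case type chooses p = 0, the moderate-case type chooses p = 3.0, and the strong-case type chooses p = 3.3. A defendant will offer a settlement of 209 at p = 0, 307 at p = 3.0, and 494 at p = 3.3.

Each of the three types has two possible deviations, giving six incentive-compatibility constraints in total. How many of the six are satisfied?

Moderate-case (own payoff 307 − 46×3.0 = 169): to p=0 gives 209 → profitable ✗; to p=3.3 gives 494 − 46×3.3 = 342.2 → profitable ✗.
Weak-case (own payoff 209): to p=3.0 gives 307 − 56×3.0 = 139 → no gain ✓; to p=3.3 gives 494 − 56×3.3 = 309.2 → profitable ✗.
Strong-case (own payoff 494 − 12×3.3 = 454.4): to p=0 gives 209 → no gain ✓; to p=3.0 gives 307 − 12×3.0 = 271 → no gain ✓.
3 of the 6 constraints hold; not an equilibrium.

3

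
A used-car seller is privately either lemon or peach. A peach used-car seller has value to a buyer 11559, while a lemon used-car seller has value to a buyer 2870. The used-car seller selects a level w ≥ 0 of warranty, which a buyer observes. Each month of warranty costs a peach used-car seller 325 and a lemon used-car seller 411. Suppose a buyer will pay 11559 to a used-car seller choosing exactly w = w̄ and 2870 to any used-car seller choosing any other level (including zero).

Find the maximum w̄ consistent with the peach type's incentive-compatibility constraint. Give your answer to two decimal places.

26.74

Choosing w̄ yields the peach type 11559 − 325·w̄; choosing zero yields 2870.
The peach type is indifferent at 11559 − 325·w̄ = 2870, i.e. w̄ = (11559 − 2870) / 325 ≈ 26.74.
For any w̄ above 26.74 the peach type would rather pool at zero, so separation collapses.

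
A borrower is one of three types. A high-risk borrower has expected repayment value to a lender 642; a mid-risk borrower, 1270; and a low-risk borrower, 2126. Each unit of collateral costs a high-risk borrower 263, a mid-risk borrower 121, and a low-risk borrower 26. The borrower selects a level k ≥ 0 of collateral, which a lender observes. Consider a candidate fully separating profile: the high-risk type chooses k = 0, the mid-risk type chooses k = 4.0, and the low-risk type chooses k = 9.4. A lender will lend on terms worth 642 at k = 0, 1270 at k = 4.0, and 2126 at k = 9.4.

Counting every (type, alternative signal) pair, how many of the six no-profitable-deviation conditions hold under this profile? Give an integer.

5

Mid-risk (own payoff 1270 − 121×4.0 = 786): to k=0 gives 642 → no gain ✓; to k=9.4 gives 2126 − 121×9.4 = 988.6 → profitable ✗.
Low-risk (own payoff 2126 − 26×9.4 = 1881.6): to k=0 gives 642 → no gain ✓; to k=4.0 gives 1270 − 26×4.0 = 1166 → no gain ✓.
High-risk (own payoff 642): to k=4.0 gives 1270 − 263×4.0 = 218 → no gain ✓; to k=9.4 gives 2126 − 263×9.4 = -346.2 → no gain ✓.
5 of the 6 constraints hold; not an equilibrium.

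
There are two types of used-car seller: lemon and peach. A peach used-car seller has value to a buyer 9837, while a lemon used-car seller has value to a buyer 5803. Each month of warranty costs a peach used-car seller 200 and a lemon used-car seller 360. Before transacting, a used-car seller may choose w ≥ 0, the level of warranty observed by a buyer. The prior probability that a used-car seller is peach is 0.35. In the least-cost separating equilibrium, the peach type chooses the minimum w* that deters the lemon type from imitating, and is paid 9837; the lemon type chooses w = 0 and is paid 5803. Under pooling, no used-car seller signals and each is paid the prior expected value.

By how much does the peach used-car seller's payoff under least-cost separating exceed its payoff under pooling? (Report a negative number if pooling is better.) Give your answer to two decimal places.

Least-cost separating signal: w* solves 5803 = 9837 − 360·w*, so w* = (9837 − 5803)/360 ≈ 11.2056.
Peach type's separating payoff: 9837 − 200 × w* = 9837 − 200 × (9837 − 5803)/360 = 9837 − 806800/360 ≈ 7595.8889.
Pooling payoff: 0.35 × 9837 + 0.65 × 5803 = 7214.9.
Difference: 7595.8889 − 7214.9 = 380.9889, i.e. 380.99 to two decimal places.
The peach type prefers to separate.

380.99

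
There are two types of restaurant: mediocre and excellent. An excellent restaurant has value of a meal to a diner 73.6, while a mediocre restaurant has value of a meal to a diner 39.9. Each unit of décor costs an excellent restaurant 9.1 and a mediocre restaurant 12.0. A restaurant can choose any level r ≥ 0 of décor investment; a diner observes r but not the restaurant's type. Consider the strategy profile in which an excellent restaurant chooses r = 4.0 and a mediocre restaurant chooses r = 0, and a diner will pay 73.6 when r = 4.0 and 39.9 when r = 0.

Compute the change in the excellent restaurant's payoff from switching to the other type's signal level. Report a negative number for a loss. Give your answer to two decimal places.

2.70

Playing r = 4.0 the excellent restaurant receives 73.6 − 9.1 × 4.0 = 37.2.
Deviating to r = 0 yields 39.9 instead.
Gain from deviating: 39.9 − 37.2 = 2.70.
The gain is positive, so the excellent type's incentive-compatibility constraint is violated — this profile is not a separating equilibrium.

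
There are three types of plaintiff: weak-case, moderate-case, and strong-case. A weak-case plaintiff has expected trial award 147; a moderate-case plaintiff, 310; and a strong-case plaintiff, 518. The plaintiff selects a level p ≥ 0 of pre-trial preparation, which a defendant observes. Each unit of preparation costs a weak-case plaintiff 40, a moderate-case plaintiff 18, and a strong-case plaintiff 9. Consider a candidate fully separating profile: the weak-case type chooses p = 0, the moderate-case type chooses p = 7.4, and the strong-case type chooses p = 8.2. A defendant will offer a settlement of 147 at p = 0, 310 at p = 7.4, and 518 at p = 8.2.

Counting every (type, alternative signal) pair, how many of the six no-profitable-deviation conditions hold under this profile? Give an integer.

4

Strong-case (own payoff 518 − 9×8.2 = 444.2): to p=0 gives 147 → no gain ✓; to p=7.4 gives 310 − 9×7.4 = 243.4 → no gain ✓.
Weak-case (own payoff 147): to p=7.4 gives 310 − 40×7.4 = 14 → no gain ✓; to p=8.2 gives 518 − 40×8.2 = 190 → profitable ✗.
Moderate-case (own payoff 310 − 18×7.4 = 176.8): to p=0 gives 147 → no gain ✓; to p=8.2 gives 518 − 18×8.2 = 370.4 → profitable ✗.
4 of the 6 constraints hold; not an equilibrium.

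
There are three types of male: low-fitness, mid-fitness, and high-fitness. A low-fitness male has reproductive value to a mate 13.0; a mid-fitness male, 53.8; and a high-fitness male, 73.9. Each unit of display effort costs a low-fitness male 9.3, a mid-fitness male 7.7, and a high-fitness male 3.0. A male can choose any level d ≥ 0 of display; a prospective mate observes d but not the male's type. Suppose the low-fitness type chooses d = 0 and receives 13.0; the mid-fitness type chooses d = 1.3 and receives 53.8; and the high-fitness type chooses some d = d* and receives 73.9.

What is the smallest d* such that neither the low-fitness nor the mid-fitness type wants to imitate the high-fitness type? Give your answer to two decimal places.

Mid-fitness type (on-path payoff 53.8 − 7.7×1.3 = 43.79) won't mimic when 43.79 ≥ 73.9 − 7.7·d*, i.e. d* ≥ 3.91.
Low-fitness type (on-path payoff 13.0) won't mimic when 13.0 ≥ 73.9 − 9.3·d*, i.e. d* ≥ 6.55.
Both must hold, so d* = max(6.55, 3.91) = 6.55. The low-fitness type's constraint binds.

6.55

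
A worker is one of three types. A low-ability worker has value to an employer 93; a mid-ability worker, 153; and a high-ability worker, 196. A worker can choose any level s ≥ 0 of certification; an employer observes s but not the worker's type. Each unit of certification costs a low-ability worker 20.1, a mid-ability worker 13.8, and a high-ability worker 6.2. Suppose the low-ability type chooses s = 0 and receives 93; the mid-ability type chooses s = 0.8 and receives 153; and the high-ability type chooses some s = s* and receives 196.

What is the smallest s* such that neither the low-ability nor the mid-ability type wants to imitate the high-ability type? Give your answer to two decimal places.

Mid-ability type (on-path payoff 153 − 13.8×0.8 = 141.96) won't mimic when 141.96 ≥ 196 − 13.8·s*, i.e. s* ≥ 3.92.
Low-ability type (on-path payoff 93) won't mimic when 93 ≥ 196 − 20.1·s*, i.e. s* ≥ 5.12.
Both must hold, so s* = max(5.12, 3.92) = 5.12. The low-ability type's constraint binds.

5.12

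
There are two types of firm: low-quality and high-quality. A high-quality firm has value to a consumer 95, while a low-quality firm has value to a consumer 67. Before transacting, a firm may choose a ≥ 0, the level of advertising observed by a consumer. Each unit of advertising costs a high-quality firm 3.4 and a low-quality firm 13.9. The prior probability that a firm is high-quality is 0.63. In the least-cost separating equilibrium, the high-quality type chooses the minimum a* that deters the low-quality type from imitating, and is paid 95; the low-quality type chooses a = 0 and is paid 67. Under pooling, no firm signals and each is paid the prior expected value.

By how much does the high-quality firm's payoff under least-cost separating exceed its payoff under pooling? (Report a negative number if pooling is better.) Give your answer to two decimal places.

3.51

Least-cost separating signal: a* solves 67 = 95 − 13.9·a*, so a* = (95 − 67)/13.9 ≈ 2.0144.
High-quality type's separating payoff: 95 − 3.4 × a* = 95 − 3.4 × (95 − 67)/13.9 = 95 − 95.2/13.9 ≈ 88.1511.
Pooling payoff: 0.63 × 95 + 0.37 × 67 = 84.64.
Difference: 88.1511 − 84.64 = 3.5111, i.e. 3.51 to two decimal places.
The high-quality type prefers to separate.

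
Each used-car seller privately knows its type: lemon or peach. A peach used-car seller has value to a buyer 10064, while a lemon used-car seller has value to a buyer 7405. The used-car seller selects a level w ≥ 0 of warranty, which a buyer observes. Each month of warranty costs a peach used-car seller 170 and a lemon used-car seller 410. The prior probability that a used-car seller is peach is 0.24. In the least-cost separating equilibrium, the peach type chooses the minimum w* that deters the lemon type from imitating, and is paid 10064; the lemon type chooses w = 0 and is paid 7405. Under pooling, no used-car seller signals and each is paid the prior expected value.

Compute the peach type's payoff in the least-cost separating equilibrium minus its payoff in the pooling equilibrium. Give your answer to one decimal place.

Least-cost separating signal: w* solves 7405 = 10064 − 410·w*, so w* = (10064 − 7405)/410 ≈ 6.4854.
Peach type's separating payoff: 10064 − 170 × w* = 10064 − 170 × (10064 − 7405)/410 = 10064 − 452030/410 ≈ 8961.488.
Pooling payoff: 0.24 × 10064 + 0.76 × 7405 = 8043.16.
Difference: 8961.488 − 8043.16 = 918.328, i.e. 918.3 to one decimal place.
The peach type prefers to separate.

918.3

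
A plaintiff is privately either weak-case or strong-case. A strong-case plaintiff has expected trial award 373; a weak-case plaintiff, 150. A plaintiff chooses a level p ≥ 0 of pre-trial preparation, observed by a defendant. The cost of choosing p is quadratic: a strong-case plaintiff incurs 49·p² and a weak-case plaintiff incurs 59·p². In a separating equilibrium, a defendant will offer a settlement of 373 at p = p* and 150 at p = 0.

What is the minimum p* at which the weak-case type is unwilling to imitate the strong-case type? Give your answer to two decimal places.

1.94

The weak-case type at p = 0 receives 150; imitating at p* yields 373 − 59·p*².
Indifference: 150 = 373 − 59·p*², so p*² = (373 − 150) / 59 ≈ 3.7797.
p* = √3.7797 ≈ 1.94.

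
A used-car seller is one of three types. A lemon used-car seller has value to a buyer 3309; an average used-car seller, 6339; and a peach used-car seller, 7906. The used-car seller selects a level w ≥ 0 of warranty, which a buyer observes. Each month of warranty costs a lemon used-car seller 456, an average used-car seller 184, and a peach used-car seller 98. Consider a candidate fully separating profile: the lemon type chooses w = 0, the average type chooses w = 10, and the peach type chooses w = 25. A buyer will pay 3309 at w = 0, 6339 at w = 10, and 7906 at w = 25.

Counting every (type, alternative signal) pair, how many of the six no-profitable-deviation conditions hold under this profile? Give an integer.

6

Average (own payoff 6339 − 184×10 = 4499): to w=0 gives 3309 → no gain ✓; to w=25 gives 7906 − 184×25 = 3306 → no gain ✓.
Peach (own payoff 7906 − 98×25 = 5456): to w=0 gives 3309 → no gain ✓; to w=10 gives 6339 − 98×10 = 5359 → no gain ✓.
Lemon (own payoff 3309): to w=10 gives 6339 − 456×10 = 1779 → no gain ✓; to w=25 gives 7906 − 456×25 = -3494 → no gain ✓.
6 of the 6 constraints hold; this profile is a separating equilibrium.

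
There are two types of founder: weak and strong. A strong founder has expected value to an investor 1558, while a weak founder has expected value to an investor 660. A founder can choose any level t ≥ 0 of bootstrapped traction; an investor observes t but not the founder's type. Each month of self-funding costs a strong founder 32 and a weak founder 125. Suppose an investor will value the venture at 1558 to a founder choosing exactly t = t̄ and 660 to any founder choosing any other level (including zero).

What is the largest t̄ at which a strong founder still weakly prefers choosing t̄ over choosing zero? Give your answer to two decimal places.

28.06

Choosing t̄ yields the strong type 1558 − 32·t̄; choosing zero yields 660.
The strong type is indifferent at 1558 − 32·t̄ = 660, i.e. t̄ = (1558 − 660) / 32 ≈ 28.06.
For any t̄ above 28.06 the strong type would rather pool at zero, so separation collapses.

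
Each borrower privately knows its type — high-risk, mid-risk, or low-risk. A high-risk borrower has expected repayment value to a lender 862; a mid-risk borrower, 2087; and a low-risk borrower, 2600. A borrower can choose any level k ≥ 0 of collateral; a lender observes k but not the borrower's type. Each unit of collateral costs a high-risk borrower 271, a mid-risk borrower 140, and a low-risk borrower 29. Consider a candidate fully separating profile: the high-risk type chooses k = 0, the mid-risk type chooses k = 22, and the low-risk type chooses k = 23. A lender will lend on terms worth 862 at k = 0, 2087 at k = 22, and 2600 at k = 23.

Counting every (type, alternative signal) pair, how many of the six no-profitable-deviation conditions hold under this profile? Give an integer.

Low-risk (own payoff 2600 − 29×23 = 1933): to k=0 gives 862 → no gain ✓; to k=22 gives 2087 − 29×22 = 1449 → no gain ✓.
High-risk (own payoff 862): to k=22 gives 2087 − 271×22 = -3875 → no gain ✓; to k=23 gives 2600 − 271×23 = -3633 → no gain ✓.
Mid-risk (own payoff 2087 − 140×22 = -993): to k=0 gives 862 → profitable ✗; to k=23 gives 2600 − 140×23 = -620 → profitable ✗.
4 of the 6 constraints hold; not an equilibrium.

4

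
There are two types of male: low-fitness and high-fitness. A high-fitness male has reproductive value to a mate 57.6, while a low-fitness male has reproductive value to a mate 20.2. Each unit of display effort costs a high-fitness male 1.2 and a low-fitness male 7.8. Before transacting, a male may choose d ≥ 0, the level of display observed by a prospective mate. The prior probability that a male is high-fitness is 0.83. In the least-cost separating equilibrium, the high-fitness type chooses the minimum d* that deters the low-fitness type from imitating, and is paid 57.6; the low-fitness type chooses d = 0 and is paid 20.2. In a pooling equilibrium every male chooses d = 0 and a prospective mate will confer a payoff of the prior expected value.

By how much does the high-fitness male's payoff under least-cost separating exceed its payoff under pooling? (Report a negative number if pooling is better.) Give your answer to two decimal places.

0.60

Least-cost separating signal: d* solves 20.2 = 57.6 − 7.8·d*, so d* = (57.6 − 20.2)/7.8 ≈ 4.7949.
High-fitness type's separating payoff: 57.6 − 1.2 × d* = 57.6 − 1.2 × (57.6 − 20.2)/7.8 = 57.6 − 44.88/7.8 ≈ 51.8462.
Pooling payoff: 0.83 × 57.6 + 0.17 × 20.2 = 51.242.
Difference: 51.8462 − 51.242 = 0.6042, i.e. 0.60 to two decimal places.
The high-fitness type prefers to separate.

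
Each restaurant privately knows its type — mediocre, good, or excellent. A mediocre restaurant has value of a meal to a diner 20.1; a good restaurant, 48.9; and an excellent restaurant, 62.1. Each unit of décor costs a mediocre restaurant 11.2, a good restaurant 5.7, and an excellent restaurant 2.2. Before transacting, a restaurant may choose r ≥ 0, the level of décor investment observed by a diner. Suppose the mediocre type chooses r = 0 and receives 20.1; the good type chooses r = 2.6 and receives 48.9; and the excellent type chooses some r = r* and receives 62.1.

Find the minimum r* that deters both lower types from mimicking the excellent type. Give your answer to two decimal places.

Mediocre type (on-path payoff 20.1) won't mimic when 20.1 ≥ 62.1 − 11.2·r*, i.e. r* ≥ 3.75.
Good type (on-path payoff 48.9 − 5.7×2.6 = 34.08) won't mimic when 34.08 ≥ 62.1 − 5.7·r*, i.e. r* ≥ 4.92.
Both must hold, so r* = max(3.75, 4.92) = 4.92. The good type's constraint binds.

4.92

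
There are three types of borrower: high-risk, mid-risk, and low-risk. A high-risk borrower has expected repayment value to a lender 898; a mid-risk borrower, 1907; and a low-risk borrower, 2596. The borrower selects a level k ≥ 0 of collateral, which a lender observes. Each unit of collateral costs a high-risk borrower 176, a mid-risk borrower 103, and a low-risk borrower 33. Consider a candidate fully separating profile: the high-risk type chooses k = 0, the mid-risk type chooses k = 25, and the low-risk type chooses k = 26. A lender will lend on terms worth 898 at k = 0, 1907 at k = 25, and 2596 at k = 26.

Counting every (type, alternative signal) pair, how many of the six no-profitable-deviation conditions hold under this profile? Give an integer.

4

Mid-risk (own payoff 1907 − 103×25 = -668): to k=0 gives 898 → profitable ✗; to k=26 gives 2596 − 103×26 = -82 → profitable ✗.
Low-risk (own payoff 2596 − 33×26 = 1738): to k=0 gives 898 → no gain ✓; to k=25 gives 1907 − 33×25 = 1082 → no gain ✓.
High-risk (own payoff 898): to k=25 gives 1907 − 176×25 = -2493 → no gain ✓; to k=26 gives 2596 − 176×26 = -1980 → no gain ✓.
4 of the 6 constraints hold; not an equilibrium.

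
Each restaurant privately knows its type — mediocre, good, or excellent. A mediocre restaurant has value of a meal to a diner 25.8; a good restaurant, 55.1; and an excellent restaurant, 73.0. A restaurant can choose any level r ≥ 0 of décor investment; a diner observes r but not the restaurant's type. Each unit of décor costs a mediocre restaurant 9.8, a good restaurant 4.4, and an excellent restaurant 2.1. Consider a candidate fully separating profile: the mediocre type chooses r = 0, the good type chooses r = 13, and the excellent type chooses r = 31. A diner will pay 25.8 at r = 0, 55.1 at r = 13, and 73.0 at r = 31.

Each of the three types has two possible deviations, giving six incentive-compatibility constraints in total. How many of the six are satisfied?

Good (own payoff 55.1 − 4.4×13 = -2.1): to r=0 gives 25.8 → profitable ✗; to r=31 gives 73.0 − 4.4×31 = -63.4 → no gain ✓.
Mediocre (own payoff 25.8): to r=13 gives 55.1 − 9.8×13 = -72.3 → no gain ✓; to r=31 gives 73.0 − 9.8×31 = -230.8 → no gain ✓.
Excellent (own payoff 73.0 − 2.1×31 = 7.9): to r=0 gives 25.8 → profitable ✗; to r=13 gives 55.1 − 2.1×13 = 27.8 → profitable ✗.
3 of the 6 constraints hold; not an equilibrium.

3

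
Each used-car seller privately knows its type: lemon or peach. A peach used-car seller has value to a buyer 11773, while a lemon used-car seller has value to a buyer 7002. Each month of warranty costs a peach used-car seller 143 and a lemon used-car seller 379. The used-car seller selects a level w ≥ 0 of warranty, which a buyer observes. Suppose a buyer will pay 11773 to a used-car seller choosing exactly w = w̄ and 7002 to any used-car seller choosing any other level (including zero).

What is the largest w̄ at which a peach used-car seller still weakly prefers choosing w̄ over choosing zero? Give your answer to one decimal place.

Choosing w̄ yields the peach type 11773 − 143·w̄; choosing zero yields 7002.
The peach type is indifferent at 11773 − 143·w̄ = 7002, i.e. w̄ = (11773 − 7002) / 143 ≈ 33.4.
For any w̄ above 33.4 the peach type would rather pool at zero, so separation collapses.

33.4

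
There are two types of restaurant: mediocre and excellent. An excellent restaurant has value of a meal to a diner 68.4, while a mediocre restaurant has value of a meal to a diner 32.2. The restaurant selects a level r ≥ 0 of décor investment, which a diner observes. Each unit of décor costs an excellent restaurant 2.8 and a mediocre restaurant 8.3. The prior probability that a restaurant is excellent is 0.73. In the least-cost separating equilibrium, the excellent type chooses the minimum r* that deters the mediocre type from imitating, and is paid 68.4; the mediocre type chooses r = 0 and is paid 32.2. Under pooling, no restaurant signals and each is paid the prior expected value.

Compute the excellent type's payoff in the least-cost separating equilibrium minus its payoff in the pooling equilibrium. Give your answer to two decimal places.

Least-cost separating signal: r* solves 32.2 = 68.4 − 8.3·r*, so r* = (68.4 − 32.2)/8.3 ≈ 4.3614.
Excellent type's separating payoff: 68.4 − 2.8 × r* = 68.4 − 2.8 × (68.4 − 32.2)/8.3 = 68.4 − 101.36/8.3 ≈ 56.1880.
Pooling payoff: 0.73 × 68.4 + 0.27 × 32.2 = 58.626.
Difference: 56.1880 − 58.626 = -2.438, i.e. -2.44 to two decimal places.
The excellent type would prefer the pooling outcome.

-2.44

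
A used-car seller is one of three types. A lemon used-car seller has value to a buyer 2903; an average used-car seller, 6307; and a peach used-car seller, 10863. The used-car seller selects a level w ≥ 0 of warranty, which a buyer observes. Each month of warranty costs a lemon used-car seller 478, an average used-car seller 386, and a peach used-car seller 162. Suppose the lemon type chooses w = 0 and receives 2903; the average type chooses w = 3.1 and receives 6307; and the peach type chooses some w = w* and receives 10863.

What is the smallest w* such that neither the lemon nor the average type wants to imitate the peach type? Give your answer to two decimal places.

16.65

Lemon type (on-path payoff 2903) won't mimic when 2903 ≥ 10863 − 478·w*, i.e. w* ≥ 16.65.
Average type (on-path payoff 6307 − 386×3.1 = 5110.4) won't mimic when 5110.4 ≥ 10863 − 386·w*, i.e. w* ≥ 14.90.
Both must hold, so w* = max(16.65, 14.90) = 16.65. The lemon type's constraint binds.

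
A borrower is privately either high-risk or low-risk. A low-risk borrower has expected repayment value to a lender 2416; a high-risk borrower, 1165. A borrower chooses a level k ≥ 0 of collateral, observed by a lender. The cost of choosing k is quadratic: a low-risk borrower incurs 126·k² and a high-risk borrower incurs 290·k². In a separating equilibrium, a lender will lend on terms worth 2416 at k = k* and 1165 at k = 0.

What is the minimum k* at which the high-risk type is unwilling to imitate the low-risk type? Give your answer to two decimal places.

The high-risk type at k = 0 receives 1165; imitating at k* yields 2416 − 290·k*².
Indifference: 1165 = 2416 − 290·k*², so k*² = (2416 − 1165) / 290 ≈ 4.3138.
k* = √4.3138 ≈ 2.08.

2.08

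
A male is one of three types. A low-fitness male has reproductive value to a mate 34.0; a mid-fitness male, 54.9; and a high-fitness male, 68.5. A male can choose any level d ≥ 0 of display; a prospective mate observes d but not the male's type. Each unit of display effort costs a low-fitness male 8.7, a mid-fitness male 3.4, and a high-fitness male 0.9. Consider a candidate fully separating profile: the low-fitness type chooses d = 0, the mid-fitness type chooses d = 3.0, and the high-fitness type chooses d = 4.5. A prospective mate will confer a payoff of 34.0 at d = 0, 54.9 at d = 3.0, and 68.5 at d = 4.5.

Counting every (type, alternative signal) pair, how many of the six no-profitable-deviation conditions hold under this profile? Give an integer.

5

Mid-fitness (own payoff 54.9 − 3.4×3.0 = 44.7): to d=0 gives 34.0 → no gain ✓; to d=4.5 gives 68.5 − 3.4×4.5 = 53.2 → profitable ✗.
Low-fitness (own payoff 34.0): to d=3.0 gives 54.9 − 8.7×3.0 = 28.8 → no gain ✓; to d=4.5 gives 68.5 − 8.7×4.5 = 29.35 → no gain ✓.
High-fitness (own payoff 68.5 − 0.9×4.5 = 64.45): to d=0 gives 34.0 → no gain ✓; to d=3.0 gives 54.9 − 0.9×3.0 = 52.2 → no gain ✓.
5 of the 6 constraints hold; not an equilibrium.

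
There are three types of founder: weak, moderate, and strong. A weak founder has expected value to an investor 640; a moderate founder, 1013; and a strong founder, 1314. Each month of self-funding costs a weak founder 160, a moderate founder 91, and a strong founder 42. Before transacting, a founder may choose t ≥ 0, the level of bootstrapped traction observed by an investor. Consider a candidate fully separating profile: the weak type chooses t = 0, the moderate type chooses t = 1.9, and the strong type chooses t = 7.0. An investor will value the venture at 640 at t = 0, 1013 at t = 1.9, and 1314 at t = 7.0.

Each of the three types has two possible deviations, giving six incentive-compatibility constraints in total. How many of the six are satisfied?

5

Weak (own payoff 640): to t=1.9 gives 1013 − 160×1.9 = 709 → profitable ✗; to t=7.0 gives 1314 − 160×7.0 = 194 → no gain ✓.
Moderate (own payoff 1013 − 91×1.9 = 840.1): to t=0 gives 640 → no gain ✓; to t=7.0 gives 1314 − 91×7.0 = 677 → no gain ✓.
Strong (own payoff 1314 − 42×7.0 = 1020): to t=0 gives 640 → no gain ✓; to t=1.9 gives 1013 − 42×1.9 = 933.2 → no gain ✓.
5 of the 6 constraints hold; not an equilibrium.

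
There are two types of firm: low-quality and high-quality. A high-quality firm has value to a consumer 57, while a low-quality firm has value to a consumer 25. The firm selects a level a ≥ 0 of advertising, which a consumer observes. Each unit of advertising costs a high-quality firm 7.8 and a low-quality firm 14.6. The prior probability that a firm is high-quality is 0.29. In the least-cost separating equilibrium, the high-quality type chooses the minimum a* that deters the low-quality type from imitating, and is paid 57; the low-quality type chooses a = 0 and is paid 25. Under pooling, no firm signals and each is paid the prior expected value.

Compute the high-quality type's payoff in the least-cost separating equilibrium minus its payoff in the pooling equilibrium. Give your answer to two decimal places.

Least-cost separating signal: a* solves 25 = 57 − 14.6·a*, so a* = (57 − 25)/14.6 ≈ 2.1918.
High-quality type's separating payoff: 57 − 7.8 × a* = 57 − 7.8 × (57 − 25)/14.6 = 57 − 249.6/14.6 ≈ 39.9041.
Pooling payoff: 0.29 × 57 + 0.71 × 25 = 34.28.
Difference: 39.9041 − 34.28 = 5.6241, i.e. 5.62 to two decimal places.
The high-quality type prefers to separate.

5.62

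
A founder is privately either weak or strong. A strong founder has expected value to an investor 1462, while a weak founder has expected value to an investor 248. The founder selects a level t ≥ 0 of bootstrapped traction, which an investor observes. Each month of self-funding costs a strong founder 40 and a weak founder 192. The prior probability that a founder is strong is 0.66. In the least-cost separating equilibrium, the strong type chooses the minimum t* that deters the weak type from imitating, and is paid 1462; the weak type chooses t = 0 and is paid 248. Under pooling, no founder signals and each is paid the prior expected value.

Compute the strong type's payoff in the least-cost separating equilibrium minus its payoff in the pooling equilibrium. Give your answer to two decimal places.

Least-cost separating signal: t* solves 248 = 1462 − 192·t*, so t* = (1462 − 248)/192 ≈ 6.3229.
Strong type's separating payoff: 1462 − 40 × t* = 1462 − 40 × (1462 − 248)/192 = 1462 − 48560/192 ≈ 1209.0833.
Pooling payoff: 0.66 × 1462 + 0.34 × 248 = 1049.24.
Difference: 1209.0833 − 1049.24 = 159.8433, i.e. 159.84 to two decimal places.
The strong type prefers to separate.

159.84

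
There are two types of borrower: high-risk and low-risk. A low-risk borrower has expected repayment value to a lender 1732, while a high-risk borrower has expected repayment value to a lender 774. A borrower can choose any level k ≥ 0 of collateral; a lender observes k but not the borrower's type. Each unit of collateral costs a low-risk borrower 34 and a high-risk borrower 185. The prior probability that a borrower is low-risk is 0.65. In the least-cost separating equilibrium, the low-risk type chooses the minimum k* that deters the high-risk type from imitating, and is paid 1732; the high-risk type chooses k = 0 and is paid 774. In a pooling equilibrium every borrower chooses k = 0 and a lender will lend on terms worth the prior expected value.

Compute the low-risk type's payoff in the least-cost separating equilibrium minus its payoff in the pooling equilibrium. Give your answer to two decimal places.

Least-cost separating signal: k* solves 774 = 1732 − 185·k*, so k* = (1732 − 774)/185 ≈ 5.1784.
Low-risk type's separating payoff: 1732 − 34 × k* = 1732 − 34 × (1732 − 774)/185 = 1732 − 32572/185 ≈ 1555.9351.
Pooling payoff: 0.65 × 1732 + 0.35 × 774 = 1396.7.
Difference: 1555.9351 − 1396.7 = 159.2351, i.e. 159.24 to two decimal places.
The low-risk type prefers to separate.

159.24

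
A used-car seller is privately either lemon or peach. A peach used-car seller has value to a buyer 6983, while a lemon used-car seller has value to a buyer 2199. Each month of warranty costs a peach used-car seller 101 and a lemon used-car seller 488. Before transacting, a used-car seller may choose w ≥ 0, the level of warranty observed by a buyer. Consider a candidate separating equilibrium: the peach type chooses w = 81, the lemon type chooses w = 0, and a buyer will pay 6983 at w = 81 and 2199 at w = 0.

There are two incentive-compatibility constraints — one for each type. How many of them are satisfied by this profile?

1

Peach type: signal → 6983 − 101 × 81 = -1198; deviate to 0 → 2199. IC fails (-1198 < 2199).
Lemon type: stay at 0 → 2199; mimic → 6983 − 488 × 81 = -32545. IC holds (2199 ≥ -32545).
1 of 2 constraints hold, so this profile is not an equilibrium.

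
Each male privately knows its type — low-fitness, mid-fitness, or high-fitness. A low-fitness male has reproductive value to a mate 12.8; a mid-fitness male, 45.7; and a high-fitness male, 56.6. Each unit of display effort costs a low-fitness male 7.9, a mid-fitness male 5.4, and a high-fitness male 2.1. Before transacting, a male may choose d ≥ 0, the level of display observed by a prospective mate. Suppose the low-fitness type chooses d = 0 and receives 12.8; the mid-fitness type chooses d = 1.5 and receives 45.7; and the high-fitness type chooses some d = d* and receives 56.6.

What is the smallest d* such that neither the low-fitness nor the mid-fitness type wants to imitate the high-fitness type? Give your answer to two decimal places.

Low-fitness type (on-path payoff 12.8) won't mimic when 12.8 ≥ 56.6 − 7.9·d*, i.e. d* ≥ 5.54.
Mid-fitness type (on-path payoff 45.7 − 5.4×1.5 = 37.6) won't mimic when 37.6 ≥ 56.6 − 5.4·d*, i.e. d* ≥ 3.52.
Both must hold, so d* = max(5.54, 3.52) = 5.54. The low-fitness type's constraint binds.

5.54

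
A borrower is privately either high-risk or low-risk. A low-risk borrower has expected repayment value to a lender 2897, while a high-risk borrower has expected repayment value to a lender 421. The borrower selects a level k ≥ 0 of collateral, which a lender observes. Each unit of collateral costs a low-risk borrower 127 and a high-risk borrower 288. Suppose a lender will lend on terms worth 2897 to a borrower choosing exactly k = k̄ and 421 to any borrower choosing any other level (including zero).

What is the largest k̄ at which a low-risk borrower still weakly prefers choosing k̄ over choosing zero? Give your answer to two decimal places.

Choosing k̄ yields the low-risk type 2897 − 127·k̄; choosing zero yields 421.
The low-risk type is indifferent at 2897 − 127·k̄ = 421, i.e. k̄ = (2897 − 421) / 127 ≈ 19.50.
For any k̄ above 19.50 the low-risk type would rather pool at zero, so separation collapses.

19.50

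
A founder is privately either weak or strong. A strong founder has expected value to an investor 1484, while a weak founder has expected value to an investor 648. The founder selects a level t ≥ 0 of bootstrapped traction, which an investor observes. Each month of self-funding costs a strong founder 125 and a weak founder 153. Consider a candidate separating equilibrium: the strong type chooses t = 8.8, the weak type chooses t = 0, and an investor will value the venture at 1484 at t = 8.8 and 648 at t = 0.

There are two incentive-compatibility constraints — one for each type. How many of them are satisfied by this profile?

Strong type: signal → 1484 − 125 × 8.8 = 384; deviate to 0 → 648. IC fails (384 < 648).
Weak type: stay at 0 → 648; mimic → 1484 − 153 × 8.8 = 137.6. IC holds (648 ≥ 137.6).
1 of 2 constraints hold, so this profile is not an equilibrium.

1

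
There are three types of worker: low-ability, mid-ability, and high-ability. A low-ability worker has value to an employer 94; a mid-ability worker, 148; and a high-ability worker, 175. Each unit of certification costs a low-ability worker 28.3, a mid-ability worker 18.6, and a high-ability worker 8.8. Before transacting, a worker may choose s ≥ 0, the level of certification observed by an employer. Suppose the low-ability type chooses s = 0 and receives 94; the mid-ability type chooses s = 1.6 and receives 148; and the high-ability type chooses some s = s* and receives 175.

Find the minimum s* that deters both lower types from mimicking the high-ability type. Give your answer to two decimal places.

3.05

Mid-ability type (on-path payoff 148 − 18.6×1.6 = 118.24) won't mimic when 118.24 ≥ 175 − 18.6·s*, i.e. s* ≥ 3.05.
Low-ability type (on-path payoff 94) won't mimic when 94 ≥ 175 − 28.3·s*, i.e. s* ≥ 2.86.
Both must hold, so s* = max(2.86, 3.05) = 3.05. The mid-ability type's constraint binds.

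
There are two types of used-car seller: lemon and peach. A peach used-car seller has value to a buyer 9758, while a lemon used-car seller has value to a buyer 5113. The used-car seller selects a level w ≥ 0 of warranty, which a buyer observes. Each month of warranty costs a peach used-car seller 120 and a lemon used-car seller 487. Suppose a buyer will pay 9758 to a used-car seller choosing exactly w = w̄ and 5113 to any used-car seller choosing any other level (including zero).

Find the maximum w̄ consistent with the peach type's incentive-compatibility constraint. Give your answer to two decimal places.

Choosing w̄ yields the peach type 9758 − 120·w̄; choosing zero yields 5113.
The peach type is indifferent at 9758 − 120·w̄ = 5113, i.e. w̄ = (9758 − 5113) / 120 ≈ 38.71.
For any w̄ above 38.71 the peach type would rather pool at zero, so separation collapses.

38.71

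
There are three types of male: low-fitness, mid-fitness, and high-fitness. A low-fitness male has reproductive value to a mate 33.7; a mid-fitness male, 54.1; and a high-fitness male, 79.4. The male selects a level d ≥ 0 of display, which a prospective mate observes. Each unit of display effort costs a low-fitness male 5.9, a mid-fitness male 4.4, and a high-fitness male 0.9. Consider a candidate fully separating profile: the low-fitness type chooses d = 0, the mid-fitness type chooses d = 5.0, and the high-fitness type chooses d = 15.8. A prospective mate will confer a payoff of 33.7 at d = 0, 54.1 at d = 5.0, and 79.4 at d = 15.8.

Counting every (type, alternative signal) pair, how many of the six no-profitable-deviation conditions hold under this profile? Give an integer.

Low-fitness (own payoff 33.7): to d=5.0 gives 54.1 − 5.9×5.0 = 24.6 → no gain ✓; to d=15.8 gives 79.4 − 5.9×15.8 = -13.82 → no gain ✓.
Mid-fitness (own payoff 54.1 − 4.4×5.0 = 32.1): to d=0 gives 33.7 → profitable ✗; to d=15.8 gives 79.4 − 4.4×15.8 = 9.88 → no gain ✓.
High-fitness (own payoff 79.4 − 0.9×15.8 = 65.18): to d=0 gives 33.7 → no gain ✓; to d=5.0 gives 54.1 − 0.9×5.0 = 49.6 → no gain ✓.
5 of the 6 constraints hold; not an equilibrium.

5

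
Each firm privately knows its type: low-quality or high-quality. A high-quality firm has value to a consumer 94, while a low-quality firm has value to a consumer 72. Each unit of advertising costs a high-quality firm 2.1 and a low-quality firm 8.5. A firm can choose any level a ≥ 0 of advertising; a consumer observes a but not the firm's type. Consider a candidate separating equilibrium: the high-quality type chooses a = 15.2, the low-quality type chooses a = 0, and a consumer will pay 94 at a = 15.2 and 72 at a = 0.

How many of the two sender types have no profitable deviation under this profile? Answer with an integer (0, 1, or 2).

1

Low-quality type: stay at 0 → 72; mimic → 94 − 8.5 × 15.2 = -35.2. IC holds (72 ≥ -35.2).
High-quality type: signal → 94 − 2.1 × 15.2 = 62.08; deviate to 0 → 72. IC fails (62.08 < 72).
1 of 2 constraints hold, so this profile is not an equilibrium.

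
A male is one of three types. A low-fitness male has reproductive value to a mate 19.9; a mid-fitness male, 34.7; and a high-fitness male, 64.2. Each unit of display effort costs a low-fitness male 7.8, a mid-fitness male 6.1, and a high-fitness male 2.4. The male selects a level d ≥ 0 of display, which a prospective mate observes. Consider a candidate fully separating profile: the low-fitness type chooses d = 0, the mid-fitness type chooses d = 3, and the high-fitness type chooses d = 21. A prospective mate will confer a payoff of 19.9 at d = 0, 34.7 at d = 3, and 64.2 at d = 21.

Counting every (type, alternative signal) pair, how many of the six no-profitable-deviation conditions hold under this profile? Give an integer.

Mid-fitness (own payoff 34.7 − 6.1×3 = 16.4): to d=0 gives 19.9 → profitable ✗; to d=21 gives 64.2 − 6.1×21 = -63.9 → no gain ✓.
High-fitness (own payoff 64.2 − 2.4×21 = 13.8): to d=0 gives 19.9 → profitable ✗; to d=3 gives 34.7 − 2.4×3 = 27.5 → profitable ✗.
Low-fitness (own payoff 19.9): to d=3 gives 34.7 − 7.8×3 = 11.3 → no gain ✓; to d=21 gives 64.2 − 7.8×21 = -99.6 → no gain ✓.
3 of the 6 constraints hold; not an equilibrium.

3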